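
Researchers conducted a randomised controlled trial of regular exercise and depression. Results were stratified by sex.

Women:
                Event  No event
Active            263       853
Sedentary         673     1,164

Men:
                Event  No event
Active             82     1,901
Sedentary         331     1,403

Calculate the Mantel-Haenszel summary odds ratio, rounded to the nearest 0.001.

0.370

OR_MH = Σ(aᵢdᵢ/nᵢ) / Σ(bᵢcᵢ/nᵢ), where nᵢ is the stratum total.
Stratum 1 (Women): n = 2953; a·d/n = 263·1164/2953 = 103.6681; b·c/n = 853·673/2953 = 194.4020
Stratum 2 (Men): n = 3717; a·d/n = 82·1403/3717 = 30.9513; b·c/n = 1901·331/3717 = 169.2846
OR_MH = (103.6681 + 30.9513) / (194.4020 + 169.2846) = 134.6194 / 363.6866 = 0.37015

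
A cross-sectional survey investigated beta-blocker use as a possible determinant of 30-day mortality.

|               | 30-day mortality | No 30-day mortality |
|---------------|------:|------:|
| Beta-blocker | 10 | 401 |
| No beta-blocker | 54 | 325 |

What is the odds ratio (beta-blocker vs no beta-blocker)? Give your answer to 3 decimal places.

Cells: a = 10, b = 401, c = 54, d = 325.
OR = (a·d)/(b·c) = (10 × 325) / (401 × 54) = 3250 / 21654 = 0.15009
Exposure is associated with lower odds of 30-day mortality (OR = 0.15 < 1).

0.150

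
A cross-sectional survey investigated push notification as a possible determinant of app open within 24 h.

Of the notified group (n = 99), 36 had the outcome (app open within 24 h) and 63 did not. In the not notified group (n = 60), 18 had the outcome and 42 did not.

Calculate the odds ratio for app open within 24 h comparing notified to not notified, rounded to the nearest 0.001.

From the description: a = 36, b = 63, c = 18, d = 42.
OR = (a·d)/(b·c) = (36 × 42) / (63 × 18) = 1512 / 1134 = 1.33333
The odds of app open within 24 h are about 1.33 times as high in the notified group.

1.333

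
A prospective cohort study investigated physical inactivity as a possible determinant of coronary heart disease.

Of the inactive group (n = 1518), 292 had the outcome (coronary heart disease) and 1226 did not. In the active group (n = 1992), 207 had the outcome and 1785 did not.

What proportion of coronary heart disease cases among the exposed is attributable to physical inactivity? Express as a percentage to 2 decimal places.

From the description: a = 292, b = 1226, c = 207, d = 1785.
Risk in exposed = 292/1518 = 0.19236; risk in unexposed = 207/1992 = 0.10392.
RR = 0.19236/0.10392 = 1.85110
AR% = (RR − 1)/RR × 100 = (1.85110 − 1)/1.85110 × 100 = 45.9781%

45.98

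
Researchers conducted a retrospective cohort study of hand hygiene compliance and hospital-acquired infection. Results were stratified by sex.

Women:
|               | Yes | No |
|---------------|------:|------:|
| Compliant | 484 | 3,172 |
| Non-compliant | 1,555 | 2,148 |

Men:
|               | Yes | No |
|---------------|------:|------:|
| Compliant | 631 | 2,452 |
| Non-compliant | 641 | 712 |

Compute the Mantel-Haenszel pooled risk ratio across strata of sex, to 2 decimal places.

RR_MH = Σ(aᵢ·n₀ᵢ/nᵢ) / Σ(cᵢ·n₁ᵢ/nᵢ), with n₁ᵢ = aᵢ+bᵢ (exposed), n₀ᵢ = cᵢ+dᵢ (unexposed), nᵢ = n₁ᵢ+n₀ᵢ.
Stratum 1 (Women): n₁ = 3656, n₀ = 3703, n = 7359; a·n₀/n = 484·3703/7359 = 243.5456; c·n₁/n = 1555·3656/7359 = 772.5343
Stratum 2 (Men): n₁ = 3083, n₀ = 1353, n = 4436; a·n₀/n = 631·1353/4436 = 192.4578; c·n₁/n = 641·3083/4436 = 445.4921
RR_MH = (243.5456 + 192.4578) / (772.5343 + 445.4921) = 436.0034 / 1218.0264 = 0.35796

0.36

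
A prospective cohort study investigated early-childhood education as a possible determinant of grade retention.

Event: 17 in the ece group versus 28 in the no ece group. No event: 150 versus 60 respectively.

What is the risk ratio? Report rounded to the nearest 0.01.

0.32

From the description: a = 17, b = 150, c = 28, d = 60.
Risk in exposed = 17/167 = 0.10180; risk in unexposed = 28/88 = 0.31818.
RR = 0.10180 / 0.31818 = 0.31993
The risk is 68% lower among the exposed than among the unexposed.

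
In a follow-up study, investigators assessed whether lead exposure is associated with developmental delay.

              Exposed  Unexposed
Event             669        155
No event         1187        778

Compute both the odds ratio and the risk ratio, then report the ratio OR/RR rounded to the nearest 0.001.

1.304

Reading the table with exposure as columns: a = 669 (Exposed, case), b = 1187 (Exposed, non-case), c = 155 (Unexposed, case), d = 778.
OR = (669·778)/(1187·155) = 520482/183985 = 2.82894
Risk in exposed = 669/1856 = 0.36045; risk in unexposed = 155/933 = 0.16613; RR = 2.16969
OR/RR = 2.82894 / 2.16969 = 1.30384
The outcome is not rare, so the OR lies further from 1 than the RR.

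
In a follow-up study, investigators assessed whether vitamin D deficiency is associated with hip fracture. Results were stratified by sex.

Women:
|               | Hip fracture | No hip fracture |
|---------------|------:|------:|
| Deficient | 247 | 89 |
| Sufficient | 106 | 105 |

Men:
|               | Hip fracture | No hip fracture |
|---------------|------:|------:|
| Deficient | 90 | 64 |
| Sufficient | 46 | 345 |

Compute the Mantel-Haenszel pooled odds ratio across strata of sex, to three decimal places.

OR_MH = Σ(aᵢdᵢ/nᵢ) / Σ(bᵢcᵢ/nᵢ), where nᵢ is the stratum total.
Stratum 1 (Women): n = 547; a·d/n = 247·105/547 = 47.4132; b·c/n = 89·106/547 = 17.2468
Stratum 2 (Men): n = 545; a·d/n = 90·345/545 = 56.9725; b·c/n = 64·46/545 = 5.4018
OR_MH = (47.4132 + 56.9725) / (17.2468 + 5.4018) = 104.3856 / 22.6486 = 4.60892

4.609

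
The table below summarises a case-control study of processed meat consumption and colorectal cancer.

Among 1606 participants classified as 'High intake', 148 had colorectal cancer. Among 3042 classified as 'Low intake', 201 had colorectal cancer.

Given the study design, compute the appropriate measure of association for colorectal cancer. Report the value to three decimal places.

1.435

From the description: a = 148, b = 1458, c = 201, d = 2841.
This is a case-control study: participants were sampled on outcome status, so risks in the source population cannot be estimated directly — relative risk is not valid here. The odds ratio is the appropriate measure.
OR = (a·d)/(b·c) = (148 × 2841) / (1458 × 201) = 420468 / 293058 = 1.43476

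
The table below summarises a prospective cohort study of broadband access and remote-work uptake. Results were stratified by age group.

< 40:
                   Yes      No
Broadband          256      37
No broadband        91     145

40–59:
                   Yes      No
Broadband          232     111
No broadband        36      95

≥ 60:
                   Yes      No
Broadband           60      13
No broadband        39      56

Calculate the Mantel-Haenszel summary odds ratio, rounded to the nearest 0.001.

7.672

OR_MH = Σ(aᵢdᵢ/nᵢ) / Σ(bᵢcᵢ/nᵢ), where nᵢ is the stratum total.
Stratum 1 (< 40): n = 529; a·d/n = 256·145/529 = 70.1701; b·c/n = 37·91/529 = 6.3648
Stratum 2 (40–59): n = 474; a·d/n = 232·95/474 = 46.4979; b·c/n = 111·36/474 = 8.4304
Stratum 3 (≥ 60): n = 168; a·d/n = 60·56/168 = 20.0000; b·c/n = 13·39/168 = 3.0179
OR_MH = (70.1701 + 46.4979 + 20.0000) / (6.3648 + 8.4304 + 3.0179) = 136.6680 / 17.8131 = 7.67234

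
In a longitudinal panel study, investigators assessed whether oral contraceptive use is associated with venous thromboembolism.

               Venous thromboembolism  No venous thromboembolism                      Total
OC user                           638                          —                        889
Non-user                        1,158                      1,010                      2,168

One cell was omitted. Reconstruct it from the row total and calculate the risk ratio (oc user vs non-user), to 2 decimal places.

The missing cell is in the exposed row: 889 − 638 = 251.
So a = 638, b = 251, c = 1158, d = 1010.
RR = [a/(a+b)] / [c/(c+d)] = (638/889) / (1158/2168) = 0.71766/0.53413 = 1.34360

1.34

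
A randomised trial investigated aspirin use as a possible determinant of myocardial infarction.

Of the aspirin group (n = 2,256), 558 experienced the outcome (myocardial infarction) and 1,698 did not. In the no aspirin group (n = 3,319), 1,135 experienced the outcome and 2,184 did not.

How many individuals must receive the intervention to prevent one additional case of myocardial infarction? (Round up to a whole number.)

11

Risk in treated group = 558/2256 = 0.24734; risk in control = 1135/3319 = 0.34197.
Absolute risk reduction = 0.34197 − 0.24734 = 0.09463
NNT = 1 / ARR = 1 / 0.09463 = 10.567 → round up → 11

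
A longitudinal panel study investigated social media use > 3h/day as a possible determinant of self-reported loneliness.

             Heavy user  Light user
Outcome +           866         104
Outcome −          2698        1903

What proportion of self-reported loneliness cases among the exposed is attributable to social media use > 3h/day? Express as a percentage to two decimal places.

Reading the table with exposure as columns: a = 866 (Heavy user, case), b = 2698 (Heavy user, non-case), c = 104 (Light user, case), d = 1903.
Risk in exposed = 866/3564 = 0.24299; risk in unexposed = 104/2007 = 0.05182.
RR = 0.24299/0.05182 = 4.68915
AR% = (RR − 1)/RR × 100 = (4.68915 − 1)/4.68915 × 100 = 78.6742%

78.67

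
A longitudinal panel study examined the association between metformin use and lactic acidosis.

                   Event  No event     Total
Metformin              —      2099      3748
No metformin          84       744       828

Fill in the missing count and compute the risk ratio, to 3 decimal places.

4.337

The missing cell is in the exposed row: 3748 − 2099 = 1649.
So a = 1649, b = 2099, c = 84, d = 744.
RR = [a/(a+b)] / [c/(c+d)] = (1649/3748) / (84/828) = 0.43997/0.10145 = 4.33683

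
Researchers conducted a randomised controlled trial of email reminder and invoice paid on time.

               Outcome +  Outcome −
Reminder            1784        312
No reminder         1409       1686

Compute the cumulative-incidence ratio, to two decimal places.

1.87

Cells: a = 1784, b = 312, c = 1409, d = 1686.
Risk in exposed = 1784/2096 = 0.85115; risk in unexposed = 1409/3095 = 0.45525.
RR = 0.85115 / 0.45525 = 1.86962
The risk among the exposed is 1.87 times that among the unexposed.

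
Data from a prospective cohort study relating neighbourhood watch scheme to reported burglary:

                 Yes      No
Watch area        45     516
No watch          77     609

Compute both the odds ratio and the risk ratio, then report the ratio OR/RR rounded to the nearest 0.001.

Cells: a = 45, b = 516, c = 77, d = 609.
OR = (45·609)/(516·77) = 27405/39732 = 0.68975
Risk in exposed = 45/561 = 0.08021; risk in unexposed = 77/686 = 0.11224; RR = 0.71463
OR/RR = 0.68975 / 0.71463 = 0.96518
The outcome is not rare, so the OR lies further from 1 than the RR.

0.965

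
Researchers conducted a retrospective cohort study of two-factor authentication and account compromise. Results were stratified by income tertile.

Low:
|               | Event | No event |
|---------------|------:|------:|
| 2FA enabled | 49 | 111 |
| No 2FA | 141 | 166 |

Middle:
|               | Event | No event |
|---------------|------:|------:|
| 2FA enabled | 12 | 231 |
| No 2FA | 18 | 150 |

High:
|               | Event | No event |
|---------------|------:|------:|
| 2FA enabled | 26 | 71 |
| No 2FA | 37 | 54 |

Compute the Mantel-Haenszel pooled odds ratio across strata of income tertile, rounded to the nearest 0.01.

0.51

OR_MH = Σ(aᵢdᵢ/nᵢ) / Σ(bᵢcᵢ/nᵢ), where nᵢ is the stratum total.
Stratum 1 (Low): n = 467; a·d/n = 49·166/467 = 17.4176; b·c/n = 111·141/467 = 33.5139
Stratum 2 (Middle): n = 411; a·d/n = 12·150/411 = 4.3796; b·c/n = 231·18/411 = 10.1168
Stratum 3 (High): n = 188; a·d/n = 26·54/188 = 7.4681; b·c/n = 71·37/188 = 13.9734
OR_MH = (17.4176 + 4.3796 + 7.4681) / (33.5139 + 10.1168 + 13.9734) = 29.2652 / 57.6041 = 0.50804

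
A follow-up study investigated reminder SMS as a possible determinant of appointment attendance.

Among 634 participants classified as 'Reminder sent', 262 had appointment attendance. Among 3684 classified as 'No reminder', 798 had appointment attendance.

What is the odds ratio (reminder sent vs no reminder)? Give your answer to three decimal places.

2.547

From the description: a = 262, b = 372, c = 798, d = 2886.
OR = (a·d)/(b·c) = (262 × 2886) / (372 × 798) = 756132 / 296856 = 2.54713
The odds of appointment attendance are about 2.55 times as high in the reminder sent group.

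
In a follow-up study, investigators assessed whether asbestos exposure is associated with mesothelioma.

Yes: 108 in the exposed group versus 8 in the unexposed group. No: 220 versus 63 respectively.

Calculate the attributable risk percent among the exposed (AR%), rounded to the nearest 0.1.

From the description: a = 108, b = 220, c = 8, d = 63.
Risk in exposed = 108/328 = 0.32927; risk in unexposed = 8/71 = 0.11268.
RR = 0.32927/0.11268 = 2.92226
AR% = (RR − 1)/RR × 100 = (2.92226 − 1)/2.92226 × 100 = 65.7799%

65.8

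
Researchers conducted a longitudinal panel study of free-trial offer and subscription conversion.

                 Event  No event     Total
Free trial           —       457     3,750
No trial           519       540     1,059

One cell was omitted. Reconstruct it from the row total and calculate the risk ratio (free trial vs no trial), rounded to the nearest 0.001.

1.792

The missing cell is in the exposed row: 3750 − 457 = 3293.
So a = 3293, b = 457, c = 519, d = 540.
RR = [a/(a+b)] / [c/(c+d)] = (3293/3750) / (519/1059) = 0.87813/0.49008 = 1.79180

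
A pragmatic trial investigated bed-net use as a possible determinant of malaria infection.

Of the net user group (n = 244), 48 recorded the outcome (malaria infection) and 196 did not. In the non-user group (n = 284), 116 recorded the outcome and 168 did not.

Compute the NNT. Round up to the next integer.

Risk in treated group = 48/244 = 0.19672; risk in control = 116/284 = 0.40845.
Absolute risk reduction = 0.40845 − 0.19672 = 0.21173
NNT = 1 / ARR = 1 / 0.21173 = 4.723 → round up → 5

5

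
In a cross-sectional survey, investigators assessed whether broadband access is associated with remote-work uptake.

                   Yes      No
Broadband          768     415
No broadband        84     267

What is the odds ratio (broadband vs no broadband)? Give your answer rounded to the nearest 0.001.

5.882

Cells: a = 768, b = 415, c = 84, d = 267.
OR = (a·d)/(b·c) = (768 × 267) / (415 × 84) = 205056 / 34860 = 5.88227
The odds of remote-work uptake are about 5.88 times as high in the broadband group.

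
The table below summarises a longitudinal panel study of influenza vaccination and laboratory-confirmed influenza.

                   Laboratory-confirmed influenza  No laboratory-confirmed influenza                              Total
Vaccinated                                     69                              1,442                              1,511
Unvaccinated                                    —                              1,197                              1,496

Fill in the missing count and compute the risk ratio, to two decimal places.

The missing cell is in the unexposed row: 1496 − 1197 = 299.
So a = 69, b = 1442, c = 299, d = 1197.
RR = [a/(a+b)] / [c/(c+d)] = (69/1511) / (299/1496) = 0.04567/0.19987 = 0.22848

0.23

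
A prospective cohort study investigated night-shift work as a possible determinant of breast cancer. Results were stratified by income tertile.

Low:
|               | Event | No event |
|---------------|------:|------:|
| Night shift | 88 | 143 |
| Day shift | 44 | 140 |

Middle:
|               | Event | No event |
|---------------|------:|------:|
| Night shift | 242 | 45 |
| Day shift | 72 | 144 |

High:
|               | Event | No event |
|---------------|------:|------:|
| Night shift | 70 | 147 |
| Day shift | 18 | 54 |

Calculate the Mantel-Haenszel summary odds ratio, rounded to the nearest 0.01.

3.64

OR_MH = Σ(aᵢdᵢ/nᵢ) / Σ(bᵢcᵢ/nᵢ), where nᵢ is the stratum total.
Stratum 1 (Low): n = 415; a·d/n = 88·140/415 = 29.6867; b·c/n = 143·44/415 = 15.1614
Stratum 2 (Middle): n = 503; a·d/n = 242·144/503 = 69.2803; b·c/n = 45·72/503 = 6.4414
Stratum 3 (High): n = 289; a·d/n = 70·54/289 = 13.0796; b·c/n = 147·18/289 = 9.1557
OR_MH = (29.6867 + 69.2803 + 13.0796) / (15.1614 + 6.4414 + 9.1557) = 112.0466 / 30.7585 = 3.64279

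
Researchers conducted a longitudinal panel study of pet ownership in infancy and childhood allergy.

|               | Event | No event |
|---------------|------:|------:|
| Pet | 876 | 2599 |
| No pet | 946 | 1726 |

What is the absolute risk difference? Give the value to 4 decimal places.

-0.1020

Cells: a = 876, b = 2599, c = 946, d = 1726.
Risk in exposed = 876/3475 = 0.252086; risk in unexposed = 946/2672 = 0.354042.
Risk difference = 0.252086 − 0.354042 = -0.101956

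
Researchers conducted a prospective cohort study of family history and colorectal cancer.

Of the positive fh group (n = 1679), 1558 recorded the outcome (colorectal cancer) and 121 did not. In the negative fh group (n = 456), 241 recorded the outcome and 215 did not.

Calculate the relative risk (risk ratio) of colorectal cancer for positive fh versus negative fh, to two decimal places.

1.76

From the description: a = 1558, b = 121, c = 241, d = 215.
Risk in exposed = 1558/1679 = 0.92793; risk in unexposed = 241/456 = 0.52851.
RR = 0.92793 / 0.52851 = 1.75576
The risk among the exposed is 1.76 times that among the unexposed.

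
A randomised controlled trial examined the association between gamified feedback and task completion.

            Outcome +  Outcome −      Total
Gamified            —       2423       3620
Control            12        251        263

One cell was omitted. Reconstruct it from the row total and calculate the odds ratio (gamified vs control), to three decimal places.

10.333

The missing cell is in the exposed row: 3620 − 2423 = 1197.
So a = 1197, b = 2423, c = 12, d = 251.
OR = (a·d)/(b·c) = (1197 × 251) / (2423 × 12) = 300447 / 29076 = 10.33316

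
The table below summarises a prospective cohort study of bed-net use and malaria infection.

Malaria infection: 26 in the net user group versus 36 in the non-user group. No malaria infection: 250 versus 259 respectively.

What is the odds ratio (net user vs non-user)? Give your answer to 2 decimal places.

From the description: a = 26, b = 250, c = 36, d = 259.
OR = (a·d)/(b·c) = (26 × 259) / (250 × 36) = 6734 / 9000 = 0.74822
Exposure is associated with lower odds of malaria infection (OR = 0.75 < 1).

0.75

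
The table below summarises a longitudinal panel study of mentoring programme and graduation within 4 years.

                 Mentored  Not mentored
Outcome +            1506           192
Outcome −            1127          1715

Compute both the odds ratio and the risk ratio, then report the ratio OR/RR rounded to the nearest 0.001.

Reading the table with exposure as columns: a = 1506 (Mentored, case), b = 1127 (Mentored, non-case), c = 192 (Not mentored, case), d = 1715.
OR = (1506·1715)/(1127·192) = 2582790/216384 = 11.93614
Risk in exposed = 1506/2633 = 0.57197; risk in unexposed = 192/1907 = 0.10068; RR = 5.68098
OR/RR = 11.93614 / 5.68098 = 2.10107
The outcome is not rare, so the OR lies further from 1 than the RR.

2.101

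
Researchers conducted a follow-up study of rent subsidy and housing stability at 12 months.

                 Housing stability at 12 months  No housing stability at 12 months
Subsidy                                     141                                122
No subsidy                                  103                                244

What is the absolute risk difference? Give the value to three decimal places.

Cells: a = 141, b = 122, c = 103, d = 244.
Risk in exposed = 141/263 = 0.536122; risk in unexposed = 103/347 = 0.296830.
Risk difference = 0.536122 − 0.296830 = 0.239292

0.239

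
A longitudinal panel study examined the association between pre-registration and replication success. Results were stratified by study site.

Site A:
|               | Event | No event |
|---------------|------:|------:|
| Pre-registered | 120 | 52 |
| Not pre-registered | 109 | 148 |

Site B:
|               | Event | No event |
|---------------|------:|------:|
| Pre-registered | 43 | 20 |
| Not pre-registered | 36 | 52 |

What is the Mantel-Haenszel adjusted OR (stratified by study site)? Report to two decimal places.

OR_MH = Σ(aᵢdᵢ/nᵢ) / Σ(bᵢcᵢ/nᵢ), where nᵢ is the stratum total.
Stratum 1 (Site A): n = 429; a·d/n = 120·148/429 = 41.3986; b·c/n = 52·109/429 = 13.2121
Stratum 2 (Site B): n = 151; a·d/n = 43·52/151 = 14.8079; b·c/n = 20·36/151 = 4.7682
OR_MH = (41.3986 + 14.8079) / (13.2121 + 4.7682) = 56.2065 / 17.9803 = 3.12600

3.13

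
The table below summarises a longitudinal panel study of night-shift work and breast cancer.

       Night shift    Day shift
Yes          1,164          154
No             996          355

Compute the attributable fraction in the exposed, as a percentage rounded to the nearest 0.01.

Reading the table with exposure as columns: a = 1164 (Night shift, case), b = 996 (Night shift, non-case), c = 154 (Day shift, case), d = 355.
Risk in exposed = 1164/2160 = 0.53889; risk in unexposed = 154/509 = 0.30255.
RR = 0.53889/0.30255 = 1.78113
AR% = (RR − 1)/RR × 100 = (1.78113 − 1)/1.78113 × 100 = 43.8560%

43.86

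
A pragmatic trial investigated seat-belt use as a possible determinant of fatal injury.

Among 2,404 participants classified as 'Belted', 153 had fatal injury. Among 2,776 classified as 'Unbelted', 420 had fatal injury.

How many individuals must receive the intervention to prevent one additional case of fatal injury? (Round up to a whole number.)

12

Risk in treated group = 153/2404 = 0.06364; risk in control = 420/2776 = 0.15130.
Absolute risk reduction = 0.15130 − 0.06364 = 0.08765
NNT = 1 / ARR = 1 / 0.08765 = 11.409 → round up → 12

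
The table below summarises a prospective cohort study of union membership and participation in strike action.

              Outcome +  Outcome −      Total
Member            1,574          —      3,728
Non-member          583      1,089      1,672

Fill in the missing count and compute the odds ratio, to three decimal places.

The missing cell is in the exposed row: 3728 − 1574 = 2154.
So a = 1574, b = 2154, c = 583, d = 1089.
OR = (a·d)/(b·c) = (1574 × 1089) / (2154 × 583) = 1714086 / 1255782 = 1.36496

1.365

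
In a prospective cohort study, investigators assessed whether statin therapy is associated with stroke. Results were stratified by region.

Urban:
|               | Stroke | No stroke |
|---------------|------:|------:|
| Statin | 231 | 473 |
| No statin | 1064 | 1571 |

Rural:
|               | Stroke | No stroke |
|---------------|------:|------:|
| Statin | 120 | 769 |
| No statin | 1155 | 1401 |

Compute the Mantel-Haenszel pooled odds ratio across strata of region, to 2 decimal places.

0.39

OR_MH = Σ(aᵢdᵢ/nᵢ) / Σ(bᵢcᵢ/nᵢ), where nᵢ is the stratum total.
Stratum 1 (Urban): n = 3339; a·d/n = 231·1571/3339 = 108.6855; b·c/n = 473·1064/3339 = 150.7254
Stratum 2 (Rural): n = 3445; a·d/n = 120·1401/3445 = 48.8012; b·c/n = 769·1155/3445 = 257.8215
OR_MH = (108.6855 + 48.8012) / (150.7254 + 257.8215) = 157.4867 / 408.5468 = 0.38548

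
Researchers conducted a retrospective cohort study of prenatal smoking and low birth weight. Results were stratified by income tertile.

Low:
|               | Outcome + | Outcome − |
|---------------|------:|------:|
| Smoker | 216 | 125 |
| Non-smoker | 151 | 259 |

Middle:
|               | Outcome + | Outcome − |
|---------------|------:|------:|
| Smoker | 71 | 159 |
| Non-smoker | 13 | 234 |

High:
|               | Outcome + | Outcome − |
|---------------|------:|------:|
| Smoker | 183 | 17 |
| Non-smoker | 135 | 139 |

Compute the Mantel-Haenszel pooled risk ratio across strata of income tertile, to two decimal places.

RR_MH = Σ(aᵢ·n₀ᵢ/nᵢ) / Σ(cᵢ·n₁ᵢ/nᵢ), with n₁ᵢ = aᵢ+bᵢ (exposed), n₀ᵢ = cᵢ+dᵢ (unexposed), nᵢ = n₁ᵢ+n₀ᵢ.
Stratum 1 (Low): n₁ = 341, n₀ = 410, n = 751; a·n₀/n = 216·410/751 = 117.9228; c·n₁/n = 151·341/751 = 68.5632
Stratum 2 (Middle): n₁ = 230, n₀ = 247, n = 477; a·n₀/n = 71·247/477 = 36.7652; c·n₁/n = 13·230/477 = 6.2683
Stratum 3 (High): n₁ = 200, n₀ = 274, n = 474; a·n₀/n = 183·274/474 = 105.7848; c·n₁/n = 135·200/474 = 56.9620
RR_MH = (117.9228 + 36.7652 + 105.7848) / (68.5632 + 6.2683 + 56.9620) = 260.4728 / 131.7936 = 1.97637

1.98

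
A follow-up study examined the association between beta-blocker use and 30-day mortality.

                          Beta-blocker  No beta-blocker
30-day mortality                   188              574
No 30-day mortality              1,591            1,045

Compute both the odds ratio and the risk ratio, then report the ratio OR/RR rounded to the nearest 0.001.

Reading the table with exposure as columns: a = 188 (Beta-blocker, case), b = 1591 (Beta-blocker, non-case), c = 574 (No beta-blocker, case), d = 1045.
OR = (188·1045)/(1591·574) = 196460/913234 = 0.21513
Risk in exposed = 188/1779 = 0.10568; risk in unexposed = 574/1619 = 0.35454; RR = 0.29807
OR/RR = 0.21513 / 0.29807 = 0.72173
The outcome is not rare, so the OR lies further from 1 than the RR.

0.722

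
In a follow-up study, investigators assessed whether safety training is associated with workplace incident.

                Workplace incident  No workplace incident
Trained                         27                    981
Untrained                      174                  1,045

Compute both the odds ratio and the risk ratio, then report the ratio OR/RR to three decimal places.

Cells: a = 27, b = 981, c = 174, d = 1045.
OR = (27·1045)/(981·174) = 28215/170694 = 0.16530
Risk in exposed = 27/1008 = 0.02679; risk in unexposed = 174/1219 = 0.14274; RR = 0.18765
OR/RR = 0.16530 / 0.18765 = 0.88085
The outcome is not rare, so the OR lies further from 1 than the RR.

0.881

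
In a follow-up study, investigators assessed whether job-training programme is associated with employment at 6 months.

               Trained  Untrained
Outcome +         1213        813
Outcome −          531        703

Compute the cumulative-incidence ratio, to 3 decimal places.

1.297

Reading the table with exposure as columns: a = 1213 (Trained, case), b = 531 (Trained, non-case), c = 813 (Untrained, case), d = 703.
Risk in exposed = 1213/1744 = 0.69553; risk in unexposed = 813/1516 = 0.53628.
RR = 0.69553 / 0.53628 = 1.29695
The risk among the exposed is 1.30 times that among the unexposed.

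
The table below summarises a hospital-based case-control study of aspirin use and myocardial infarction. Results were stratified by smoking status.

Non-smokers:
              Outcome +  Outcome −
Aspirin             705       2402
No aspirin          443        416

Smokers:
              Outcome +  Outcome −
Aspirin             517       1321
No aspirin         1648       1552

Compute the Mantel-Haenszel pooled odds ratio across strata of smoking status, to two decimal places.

OR_MH = Σ(aᵢdᵢ/nᵢ) / Σ(bᵢcᵢ/nᵢ), where nᵢ is the stratum total.
Stratum 1 (Non-smokers): n = 3966; a·d/n = 705·416/3966 = 73.9486; b·c/n = 2402·443/3966 = 268.3021
Stratum 2 (Smokers): n = 5038; a·d/n = 517·1552/5038 = 159.2664; b·c/n = 1321·1648/5038 = 432.1175
OR_MH = (73.9486 + 159.2664) / (268.3021 + 432.1175) = 233.2149 / 700.4196 = 0.33296

0.33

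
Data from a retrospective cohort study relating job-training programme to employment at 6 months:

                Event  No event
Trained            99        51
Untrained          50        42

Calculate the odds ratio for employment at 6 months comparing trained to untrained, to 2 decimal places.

Cells: a = 99, b = 51, c = 50, d = 42.
OR = (a·d)/(b·c) = (99 × 42) / (51 × 50) = 4158 / 2550 = 1.63059
The odds of employment at 6 months are about 1.63 times as high in the trained group.

1.63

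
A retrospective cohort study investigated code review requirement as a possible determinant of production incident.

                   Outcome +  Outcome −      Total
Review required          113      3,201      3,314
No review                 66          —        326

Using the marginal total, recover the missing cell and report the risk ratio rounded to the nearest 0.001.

The missing cell is in the unexposed row: 326 − 66 = 260.
So a = 113, b = 3201, c = 66, d = 260.
RR = [a/(a+b)] / [c/(c+d)] = (113/3314) / (66/326) = 0.03410/0.20245 = 0.16842

0.168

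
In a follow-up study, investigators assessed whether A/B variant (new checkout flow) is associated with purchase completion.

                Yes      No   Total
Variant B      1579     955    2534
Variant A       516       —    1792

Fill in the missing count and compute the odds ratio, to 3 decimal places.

The missing cell is in the unexposed row: 1792 − 516 = 1276.
So a = 1579, b = 955, c = 516, d = 1276.
OR = (a·d)/(b·c) = (1579 × 1276) / (955 × 516) = 2014804 / 492780 = 4.08865

4.089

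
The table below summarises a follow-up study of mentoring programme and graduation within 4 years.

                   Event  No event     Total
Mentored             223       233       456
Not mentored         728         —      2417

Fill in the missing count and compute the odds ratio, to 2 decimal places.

2.22

The missing cell is in the unexposed row: 2417 − 728 = 1689.
So a = 223, b = 233, c = 728, d = 1689.
OR = (a·d)/(b·c) = (223 × 1689) / (233 × 728) = 376647 / 169624 = 2.22048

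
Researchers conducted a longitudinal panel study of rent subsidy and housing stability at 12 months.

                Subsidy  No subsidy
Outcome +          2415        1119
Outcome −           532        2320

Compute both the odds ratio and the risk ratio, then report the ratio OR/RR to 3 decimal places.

3.737

Reading the table with exposure as columns: a = 2415 (Subsidy, case), b = 532 (Subsidy, non-case), c = 1119 (No subsidy, case), d = 2320.
OR = (2415·2320)/(532·1119) = 5602800/595308 = 9.41160
Risk in exposed = 2415/2947 = 0.81948; risk in unexposed = 1119/3439 = 0.32539; RR = 2.51848
OR/RR = 9.41160 / 2.51848 = 3.73701
The outcome is not rare, so the OR lies further from 1 than the RR.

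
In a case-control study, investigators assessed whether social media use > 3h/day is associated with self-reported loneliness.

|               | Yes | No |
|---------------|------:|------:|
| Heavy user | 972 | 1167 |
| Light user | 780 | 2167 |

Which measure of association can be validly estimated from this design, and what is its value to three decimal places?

2.314

Cells: a = 972, b = 1167, c = 780, d = 2167.
This is a case-control study: participants were sampled on outcome status, so risks in the source population cannot be estimated directly — relative risk is not valid here. The odds ratio is the appropriate measure.
OR = (a·d)/(b·c) = (972 × 2167) / (1167 × 780) = 2106324 / 910260 = 2.31398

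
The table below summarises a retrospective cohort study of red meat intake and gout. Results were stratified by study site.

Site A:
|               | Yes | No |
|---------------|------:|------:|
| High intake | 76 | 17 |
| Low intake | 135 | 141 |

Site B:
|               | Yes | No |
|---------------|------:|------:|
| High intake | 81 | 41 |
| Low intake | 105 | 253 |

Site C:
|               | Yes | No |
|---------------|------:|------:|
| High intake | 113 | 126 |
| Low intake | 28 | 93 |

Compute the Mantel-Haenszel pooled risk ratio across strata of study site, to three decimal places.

1.958

RR_MH = Σ(aᵢ·n₀ᵢ/nᵢ) / Σ(cᵢ·n₁ᵢ/nᵢ), with n₁ᵢ = aᵢ+bᵢ (exposed), n₀ᵢ = cᵢ+dᵢ (unexposed), nᵢ = n₁ᵢ+n₀ᵢ.
Stratum 1 (Site A): n₁ = 93, n₀ = 276, n = 369; a·n₀/n = 76·276/369 = 56.8455; c·n₁/n = 135·93/369 = 34.0244
Stratum 2 (Site B): n₁ = 122, n₀ = 358, n = 480; a·n₀/n = 81·358/480 = 60.4125; c·n₁/n = 105·122/480 = 26.6875
Stratum 3 (Site C): n₁ = 239, n₀ = 121, n = 360; a·n₀/n = 113·121/360 = 37.9806; c·n₁/n = 28·239/360 = 18.5889
RR_MH = (56.8455 + 60.4125 + 37.9806) / (34.0244 + 26.6875 + 18.5889) = 155.2386 / 79.3008 = 1.95759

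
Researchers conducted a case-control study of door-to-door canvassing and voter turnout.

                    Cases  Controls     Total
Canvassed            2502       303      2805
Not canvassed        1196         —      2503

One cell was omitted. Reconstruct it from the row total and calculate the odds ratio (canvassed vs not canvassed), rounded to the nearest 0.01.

The missing cell is in the unexposed row: 2503 − 1196 = 1307.
So a = 2502, b = 303, c = 1196, d = 1307.
OR = (a·d)/(b·c) = (2502 × 1307) / (303 × 1196) = 3270114 / 362388 = 9.02379

9.02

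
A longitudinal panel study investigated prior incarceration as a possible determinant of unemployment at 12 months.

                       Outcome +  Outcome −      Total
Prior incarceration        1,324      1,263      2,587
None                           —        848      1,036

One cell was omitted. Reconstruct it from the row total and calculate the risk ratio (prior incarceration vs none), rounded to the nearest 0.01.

2.82

The missing cell is in the unexposed row: 1036 − 848 = 188.
So a = 1324, b = 1263, c = 188, d = 848.
RR = [a/(a+b)] / [c/(c+d)] = (1324/2587) / (188/1036) = 0.51179/0.18147 = 2.82029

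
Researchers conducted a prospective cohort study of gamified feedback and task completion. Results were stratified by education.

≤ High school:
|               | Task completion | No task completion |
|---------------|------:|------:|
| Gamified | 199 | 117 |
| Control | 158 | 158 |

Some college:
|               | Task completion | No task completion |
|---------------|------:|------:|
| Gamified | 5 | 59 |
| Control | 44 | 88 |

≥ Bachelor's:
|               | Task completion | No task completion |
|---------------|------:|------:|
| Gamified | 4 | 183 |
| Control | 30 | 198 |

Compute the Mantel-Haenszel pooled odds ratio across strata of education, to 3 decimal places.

OR_MH = Σ(aᵢdᵢ/nᵢ) / Σ(bᵢcᵢ/nᵢ), where nᵢ is the stratum total.
Stratum 1 (≤ High school): n = 632; a·d/n = 199·158/632 = 49.7500; b·c/n = 117·158/632 = 29.2500
Stratum 2 (Some college): n = 196; a·d/n = 5·88/196 = 2.2449; b·c/n = 59·44/196 = 13.2449
Stratum 3 (≥ Bachelor's): n = 415; a·d/n = 4·198/415 = 1.9084; b·c/n = 183·30/415 = 13.2289
OR_MH = (49.7500 + 2.2449 + 1.9084) / (29.2500 + 13.2449 + 13.2289) = 53.9033 / 55.7238 = 0.96733

0.967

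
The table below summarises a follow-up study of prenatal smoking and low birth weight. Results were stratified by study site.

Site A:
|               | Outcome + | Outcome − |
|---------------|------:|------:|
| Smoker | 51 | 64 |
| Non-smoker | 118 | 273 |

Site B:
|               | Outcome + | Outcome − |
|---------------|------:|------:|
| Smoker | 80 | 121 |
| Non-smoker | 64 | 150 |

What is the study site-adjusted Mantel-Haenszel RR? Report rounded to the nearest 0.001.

RR_MH = Σ(aᵢ·n₀ᵢ/nᵢ) / Σ(cᵢ·n₁ᵢ/nᵢ), with n₁ᵢ = aᵢ+bᵢ (exposed), n₀ᵢ = cᵢ+dᵢ (unexposed), nᵢ = n₁ᵢ+n₀ᵢ.
Stratum 1 (Site A): n₁ = 115, n₀ = 391, n = 506; a·n₀/n = 51·391/506 = 39.4091; c·n₁/n = 118·115/506 = 26.8182
Stratum 2 (Site B): n₁ = 201, n₀ = 214, n = 415; a·n₀/n = 80·214/415 = 41.2530; c·n₁/n = 64·201/415 = 30.9976
RR_MH = (39.4091 + 41.2530) / (26.8182 + 30.9976) = 80.6621 / 57.8158 = 1.39516

1.395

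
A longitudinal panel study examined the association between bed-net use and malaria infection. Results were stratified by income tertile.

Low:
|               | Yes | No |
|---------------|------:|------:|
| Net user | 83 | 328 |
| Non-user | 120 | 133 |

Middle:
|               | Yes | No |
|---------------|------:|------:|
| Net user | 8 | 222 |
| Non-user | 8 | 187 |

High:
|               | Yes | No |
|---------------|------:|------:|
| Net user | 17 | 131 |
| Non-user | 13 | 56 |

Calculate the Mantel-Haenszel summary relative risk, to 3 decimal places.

0.465

RR_MH = Σ(aᵢ·n₀ᵢ/nᵢ) / Σ(cᵢ·n₁ᵢ/nᵢ), with n₁ᵢ = aᵢ+bᵢ (exposed), n₀ᵢ = cᵢ+dᵢ (unexposed), nᵢ = n₁ᵢ+n₀ᵢ.
Stratum 1 (Low): n₁ = 411, n₀ = 253, n = 664; a·n₀/n = 83·253/664 = 31.6250; c·n₁/n = 120·411/664 = 74.2771
Stratum 2 (Middle): n₁ = 230, n₀ = 195, n = 425; a·n₀/n = 8·195/425 = 3.6706; c·n₁/n = 8·230/425 = 4.3294
Stratum 3 (High): n₁ = 148, n₀ = 69, n = 217; a·n₀/n = 17·69/217 = 5.4055; c·n₁/n = 13·148/217 = 8.8664
RR_MH = (31.6250 + 3.6706 + 5.4055) / (74.2771 + 4.3294 + 8.8664) = 40.7011 / 87.4729 = 0.46530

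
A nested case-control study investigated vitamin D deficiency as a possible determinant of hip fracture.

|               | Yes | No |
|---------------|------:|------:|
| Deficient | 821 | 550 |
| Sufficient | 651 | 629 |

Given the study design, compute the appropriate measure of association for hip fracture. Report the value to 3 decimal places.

Cells: a = 821, b = 550, c = 651, d = 629.
This is a nested case-control study: participants were sampled on outcome status, so risks in the source population cannot be estimated directly — relative risk is not valid here. The odds ratio is the appropriate measure.
OR = (a·d)/(b·c) = (821 × 629) / (550 × 651) = 516409 / 358050 = 1.44228

1.442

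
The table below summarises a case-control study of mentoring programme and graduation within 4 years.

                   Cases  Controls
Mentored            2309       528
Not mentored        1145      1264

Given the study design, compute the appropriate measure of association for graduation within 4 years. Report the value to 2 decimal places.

4.83

Cells: a = 2309, b = 528, c = 1145, d = 1264.
This is a case-control study: participants were sampled on outcome status, so risks in the source population cannot be estimated directly — relative risk is not valid here. The odds ratio is the appropriate measure.
OR = (a·d)/(b·c) = (2309 × 1264) / (528 × 1145) = 2918576 / 604560 = 4.82760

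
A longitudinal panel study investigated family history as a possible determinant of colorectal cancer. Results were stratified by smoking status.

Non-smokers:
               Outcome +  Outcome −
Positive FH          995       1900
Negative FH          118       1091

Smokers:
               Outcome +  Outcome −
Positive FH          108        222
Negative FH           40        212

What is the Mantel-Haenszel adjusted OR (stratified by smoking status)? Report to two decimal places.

4.35

OR_MH = Σ(aᵢdᵢ/nᵢ) / Σ(bᵢcᵢ/nᵢ), where nᵢ is the stratum total.
Stratum 1 (Non-smokers): n = 4104; a·d/n = 995·1091/4104 = 264.5090; b·c/n = 1900·118/4104 = 54.6296
Stratum 2 (Smokers): n = 582; a·d/n = 108·212/582 = 39.3402; b·c/n = 222·40/582 = 15.2577
OR_MH = (264.5090 + 39.3402) / (54.6296 + 15.2577) = 303.8492 / 69.8874 = 4.34770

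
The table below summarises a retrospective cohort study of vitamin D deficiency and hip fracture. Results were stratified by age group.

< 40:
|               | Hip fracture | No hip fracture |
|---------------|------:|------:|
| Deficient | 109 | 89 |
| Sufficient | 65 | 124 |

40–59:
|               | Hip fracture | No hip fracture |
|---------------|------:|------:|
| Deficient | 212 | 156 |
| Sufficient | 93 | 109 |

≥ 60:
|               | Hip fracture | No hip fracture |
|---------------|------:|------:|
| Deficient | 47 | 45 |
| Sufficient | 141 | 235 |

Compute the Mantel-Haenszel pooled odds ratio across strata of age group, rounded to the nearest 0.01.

OR_MH = Σ(aᵢdᵢ/nᵢ) / Σ(bᵢcᵢ/nᵢ), where nᵢ is the stratum total.
Stratum 1 (< 40): n = 387; a·d/n = 109·124/387 = 34.9251; b·c/n = 89·65/387 = 14.9483
Stratum 2 (40–59): n = 570; a·d/n = 212·109/570 = 40.5404; b·c/n = 156·93/570 = 25.4526
Stratum 3 (≥ 60): n = 468; a·d/n = 47·235/468 = 23.6004; b·c/n = 45·141/468 = 13.5577
OR_MH = (34.9251 + 40.5404 + 23.6004) / (14.9483 + 25.4526 + 13.5577) = 99.0658 / 53.9586 = 1.83596

1.84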